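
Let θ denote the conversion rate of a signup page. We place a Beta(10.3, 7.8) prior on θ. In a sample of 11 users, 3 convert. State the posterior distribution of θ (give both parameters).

Posterior: Beta(13.3, 15.8)

Observing 3 successes and 8 failures updates Beta(10.3, 7.8) by adding the success and failure counts to the two shape parameters: α = 10.3+3 = 13.3, β = 7.8+8 = 15.8.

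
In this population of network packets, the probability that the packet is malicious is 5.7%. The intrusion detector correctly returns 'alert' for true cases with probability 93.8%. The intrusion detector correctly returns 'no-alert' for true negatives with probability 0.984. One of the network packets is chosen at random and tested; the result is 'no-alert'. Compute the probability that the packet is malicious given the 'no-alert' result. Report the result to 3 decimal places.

Let H be the event that the packet is malicious. P(H) = 0.057, so P(¬H) = 0.943. With E the 'no-alert' result, P(E|H) = 0.062 and P(E|¬H) = 0.984.
P(E) = 0.062·0.057 + 0.984·0.943 = 0.0035340 + 0.92791 = 0.93145.
By Bayes' theorem, P(H|E) = 0.0035340 / 0.93145 = 0.004.

P(H | E) ≈ 0.004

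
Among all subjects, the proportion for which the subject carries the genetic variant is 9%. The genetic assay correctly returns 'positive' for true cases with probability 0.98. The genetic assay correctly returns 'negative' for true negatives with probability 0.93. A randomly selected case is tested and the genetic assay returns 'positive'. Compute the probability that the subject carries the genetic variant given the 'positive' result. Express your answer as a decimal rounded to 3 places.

Write H for 'the subject carries the genetic variant'. Prior odds H:¬H = 0.09/0.91 = 0.098901. For the 'positive' outcome, the likelihood ratio is 0.98/0.07 = 14.000.
Posterior odds = 0.098901 × 14.000 = 1.3846, so P(H|E) = 1.3846/(1+1.3846) = 0.581.

P(H | E) ≈ 0.581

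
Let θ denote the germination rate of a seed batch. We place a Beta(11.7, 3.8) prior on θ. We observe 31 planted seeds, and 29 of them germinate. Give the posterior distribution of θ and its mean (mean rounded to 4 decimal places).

Observing 29 successes and 2 failures updates Beta(11.7, 3.8) by adding the success and failure counts to the two shape parameters: α = 11.7+29 = 40.7, β = 3.8+2 = 5.8.
Posterior mean = α/(α+β) = 40.7/46.5 = 0.8753.

Posterior: Beta(40.7, 5.8); mean ≈ 0.8753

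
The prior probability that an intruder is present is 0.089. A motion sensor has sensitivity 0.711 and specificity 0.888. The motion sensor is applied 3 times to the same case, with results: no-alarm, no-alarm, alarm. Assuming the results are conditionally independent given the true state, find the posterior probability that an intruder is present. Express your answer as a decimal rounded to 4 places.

With H the event that an intruder is present, the joint likelihood of the observed sequence is P(data|H) = 0.289·0.289·0.711 = 0.059383 and P(data|¬H) = 0.888·0.888·0.112 = 0.088317.
Bayes: P(H|data) = 0.089·0.059383 / (0.089·0.059383 + 0.911·0.088317) = 0.0052851/0.085742 = 0.0616.

Posterior P(H) ≈ 0.0616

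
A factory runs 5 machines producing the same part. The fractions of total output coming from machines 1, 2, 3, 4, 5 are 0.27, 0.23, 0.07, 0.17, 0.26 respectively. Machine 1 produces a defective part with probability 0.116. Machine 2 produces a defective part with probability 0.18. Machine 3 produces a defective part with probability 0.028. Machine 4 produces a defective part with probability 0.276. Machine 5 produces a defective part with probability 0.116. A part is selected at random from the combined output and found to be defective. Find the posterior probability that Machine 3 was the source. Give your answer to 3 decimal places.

Posterior probability ≈ 0.013

Tabulate prior·likelihood by source: [1] prior 0.27, lik 0.116, product 0.03132; [2] prior 0.23, lik 0.18, product 0.04140; [3] prior 0.07, lik 0.028, product 0.001960; [4] prior 0.17, lik 0.276, product 0.04692; [5] prior 0.26, lik 0.116, product 0.03016.
Normalizing constant = 0.15176; the posterior for Machine 3 is its product over the sum, 0.001960/0.15176 = 0.013.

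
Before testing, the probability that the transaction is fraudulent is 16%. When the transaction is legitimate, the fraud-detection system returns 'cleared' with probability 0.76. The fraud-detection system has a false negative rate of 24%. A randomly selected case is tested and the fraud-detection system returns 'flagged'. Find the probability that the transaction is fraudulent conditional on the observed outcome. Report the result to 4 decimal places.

Write H for 'the transaction is fraudulent'. Prior odds H:¬H = 0.16/0.84 = 0.19048. For the 'flagged' outcome, the likelihood ratio is 0.76/0.24 = 3.1667.
Posterior odds = 0.19048 × 3.1667 = 0.60317, so P(H|E) = 0.60317/(1+0.60317) = 0.3762.

P(H | E) ≈ 0.3762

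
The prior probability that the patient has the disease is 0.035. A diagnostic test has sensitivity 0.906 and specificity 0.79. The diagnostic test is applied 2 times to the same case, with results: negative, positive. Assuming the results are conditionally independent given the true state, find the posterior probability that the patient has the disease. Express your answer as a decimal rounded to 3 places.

Posterior P(H) ≈ 0.018

With H the event that the patient has the disease, the joint likelihood of the observed sequence is P(data|H) = 0.094·0.906 = 0.085164 and P(data|¬H) = 0.79·0.21 = 0.16590.
Bayes: P(H|data) = 0.035·0.085164 / (0.035·0.085164 + 0.965·0.16590) = 0.0029807/0.16307 = 0.0183.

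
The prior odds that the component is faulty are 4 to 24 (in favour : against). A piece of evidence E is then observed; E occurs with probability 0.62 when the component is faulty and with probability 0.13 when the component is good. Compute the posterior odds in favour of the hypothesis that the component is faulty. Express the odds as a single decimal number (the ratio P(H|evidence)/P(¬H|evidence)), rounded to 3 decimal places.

Prior odds = 4/24 = 0.16667. In log-odds, ln(0.16667) = -1.7918.
Add log likelihood ratio: ln(4.7692) = 1.5622.
Posterior log-odds = -0.22957, so posterior odds = exp(-0.22957) = 0.79487.

Posterior odds ≈ 0.795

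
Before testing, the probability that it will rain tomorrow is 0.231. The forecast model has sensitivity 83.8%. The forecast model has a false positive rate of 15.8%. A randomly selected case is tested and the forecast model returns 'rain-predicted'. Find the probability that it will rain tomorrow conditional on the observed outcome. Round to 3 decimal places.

P(H | E) ≈ 0.614

Write H for 'it will rain tomorrow'. Prior odds H:¬H = 0.231/0.769 = 0.30039. For the 'rain-predicted' outcome, the likelihood ratio is 0.838/0.158 = 5.3038.
Posterior odds = 0.30039 × 5.3038 = 1.5932, so P(H|E) = 1.5932/(1+1.5932) = 0.614.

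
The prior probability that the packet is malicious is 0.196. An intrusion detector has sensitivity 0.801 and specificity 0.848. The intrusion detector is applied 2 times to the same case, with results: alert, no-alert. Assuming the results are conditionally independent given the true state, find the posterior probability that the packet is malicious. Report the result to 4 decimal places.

Posterior P(H) ≈ 0.2316

Let H be the event that the packet is malicious; start with P(H) = 0.196. P('alert'|H) = 0.801, P('alert'|¬H) = 0.152.
Update on result 1 ('alert'): P(H) ← 0.801·0.1960 / (0.801·0.1960 + 0.152·0.8040) = 0.15700/0.27920 = 0.5623.
Update on result 2 ('no-alert'): P(H) ← 0.199·0.5623 / (0.199·0.5623 + 0.848·0.4377) = 0.11190/0.48307 = 0.2316.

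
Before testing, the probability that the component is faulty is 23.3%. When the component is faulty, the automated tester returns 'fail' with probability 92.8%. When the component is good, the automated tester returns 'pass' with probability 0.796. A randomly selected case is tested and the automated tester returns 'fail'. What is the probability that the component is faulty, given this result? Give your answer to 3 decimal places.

P(H | E) ≈ 0.580

Write H for 'the component is faulty'. Prior odds H:¬H = 0.233/0.767 = 0.30378. For the 'fail' outcome, the likelihood ratio is 0.928/0.204 = 4.5490.
Posterior odds = 0.30378 × 4.5490 = 1.3819, so P(H|E) = 1.3819/(1+1.3819) = 0.580.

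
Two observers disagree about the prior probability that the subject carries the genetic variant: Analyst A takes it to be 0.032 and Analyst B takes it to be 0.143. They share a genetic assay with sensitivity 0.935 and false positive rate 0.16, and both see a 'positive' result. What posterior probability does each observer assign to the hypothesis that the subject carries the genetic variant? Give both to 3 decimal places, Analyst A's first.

P('+'|H) = 0.935, P('+'|¬H) = 0.16.
Analyst A: numerator 0.935·0.032 = 0.029920; evidence = 0.029920+0.16·0.968 = 0.18480; posterior = 0.162.
Analyst B: numerator 0.935·0.143 = 0.13370; evidence = 0.13370+0.16·0.857 = 0.27082; posterior = 0.494.

Analyst A: 0.162; Analyst B: 0.494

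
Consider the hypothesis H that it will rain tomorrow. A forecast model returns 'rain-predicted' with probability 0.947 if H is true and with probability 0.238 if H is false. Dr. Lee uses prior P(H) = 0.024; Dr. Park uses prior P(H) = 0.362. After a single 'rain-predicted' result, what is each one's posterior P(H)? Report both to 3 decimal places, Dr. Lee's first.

Dr. Lee: 0.089; Dr. Park: 0.693

P('+'|H) = 0.947, P('+'|¬H) = 0.238.
Dr. Lee: numerator 0.947·0.024 = 0.022728; evidence = 0.022728+0.238·0.976 = 0.25502; posterior = 0.089.
Dr. Park: numerator 0.947·0.362 = 0.34281; evidence = 0.34281+0.238·0.638 = 0.49466; posterior = 0.693.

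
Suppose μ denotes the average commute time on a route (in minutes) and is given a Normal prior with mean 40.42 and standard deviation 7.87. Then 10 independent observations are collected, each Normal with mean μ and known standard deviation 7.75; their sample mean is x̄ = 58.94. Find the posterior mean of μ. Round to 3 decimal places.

Prior precision 1/τ₀² = 1/7.87² = 0.0161455; data precision n/σ² = 10/7.75² = 0.166493.
Posterior precision = 0.0161455 + 0.166493 = 0.182639.
Posterior mean = (0.0161455·40.42 + 0.166493·58.94) / 0.182639 = 57.303.

Posterior mean ≈ 57.303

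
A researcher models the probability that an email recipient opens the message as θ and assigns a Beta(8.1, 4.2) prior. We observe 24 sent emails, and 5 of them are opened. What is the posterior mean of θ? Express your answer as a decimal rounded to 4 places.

Observing 5 successes and 19 failures updates Beta(8.1, 4.2) by adding the success and failure counts to the two shape parameters: α = 8.1+5 = 13.1, β = 4.2+19 = 23.2.
E[θ | data] = 13.1/(13.1+23.2) = 0.3609.

Posterior mean ≈ 0.3609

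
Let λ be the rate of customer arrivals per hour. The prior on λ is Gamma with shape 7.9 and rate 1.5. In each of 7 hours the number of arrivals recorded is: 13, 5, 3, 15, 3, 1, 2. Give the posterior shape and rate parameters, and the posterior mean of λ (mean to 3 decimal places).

Posterior: Gamma(shape=49.9, rate=8.5); mean ≈ 5.871

The Poisson likelihood adds the total count to the shape and the number of exposure periods to the rate. Here ∑xᵢ = 42 and n = 7, so shape 7.9→49.9 and rate 1.5→8.5.
Posterior mean = shape/rate = 49.9/8.5 = 5.871.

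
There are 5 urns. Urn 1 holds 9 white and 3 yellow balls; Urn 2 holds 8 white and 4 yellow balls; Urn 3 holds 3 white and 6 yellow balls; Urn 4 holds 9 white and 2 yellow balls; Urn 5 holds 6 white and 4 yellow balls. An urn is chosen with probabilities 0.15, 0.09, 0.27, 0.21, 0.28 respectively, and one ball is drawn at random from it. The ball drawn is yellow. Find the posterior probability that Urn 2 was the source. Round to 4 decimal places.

Tabulate prior·likelihood by source: [1] prior 0.15, lik 0.25, product 0.03750; [2] prior 0.09, lik 0.3333, product 0.03000; [3] prior 0.27, lik 0.6667, product 0.1800; [4] prior 0.21, lik 0.1818, product 0.03818; [5] prior 0.28, lik 0.4, product 0.1120.
Normalizing constant = 0.39768; the posterior for Urn 2 is its product over the sum, 0.03000/0.39768 = 0.0754.

Posterior probability ≈ 0.0754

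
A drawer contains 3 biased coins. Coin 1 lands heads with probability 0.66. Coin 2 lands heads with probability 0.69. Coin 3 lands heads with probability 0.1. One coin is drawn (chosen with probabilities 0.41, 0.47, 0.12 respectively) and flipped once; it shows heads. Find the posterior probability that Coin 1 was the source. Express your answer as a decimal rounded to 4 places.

P(heads|C1) = 0.66; P(heads|C2) = 0.69; P(heads|C3) = 0.1.
Prior × likelihood for each source: 0.41·0.66=0.2706, 0.47·0.69=0.3243, 0.12·0.1=0.01200. Summing gives P(heads) = 0.60690.
P(Coin 1 | heads) = 0.2706 / 0.60690 = 0.4459.

Posterior probability ≈ 0.4459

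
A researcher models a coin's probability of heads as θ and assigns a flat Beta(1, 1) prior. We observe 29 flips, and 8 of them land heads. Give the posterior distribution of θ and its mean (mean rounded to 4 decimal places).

The binomial likelihood is conjugate to the Beta prior: with 8 successes and 21 failures, the posterior is Beta(1+8, 1+21) = Beta(9, 22).
Posterior mean = α/(α+β) = 9/31 = 0.2903.

Posterior: Beta(9, 22); mean ≈ 0.2903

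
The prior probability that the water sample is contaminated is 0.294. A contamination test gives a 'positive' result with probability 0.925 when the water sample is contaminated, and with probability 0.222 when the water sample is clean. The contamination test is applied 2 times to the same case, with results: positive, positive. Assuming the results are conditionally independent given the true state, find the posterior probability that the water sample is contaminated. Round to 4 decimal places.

Posterior P(H) ≈ 0.8785

With H the event that the water sample is contaminated, the joint likelihood of the observed sequence is P(data|H) = 0.925·0.925 = 0.85563 and P(data|¬H) = 0.222·0.222 = 0.049284.
Bayes: P(H|data) = 0.294·0.85563 / (0.294·0.85563 + 0.706·0.049284) = 0.25155/0.28635 = 0.8785.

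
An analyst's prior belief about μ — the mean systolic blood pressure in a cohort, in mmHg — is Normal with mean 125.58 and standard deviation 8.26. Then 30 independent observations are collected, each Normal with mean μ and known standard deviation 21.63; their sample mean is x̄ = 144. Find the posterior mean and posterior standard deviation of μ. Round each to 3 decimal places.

Posterior mean ≈ 140.573; posterior SD ≈ 3.563

Prior precision 1/τ₀² = 1/8.26² = 0.0146568; data precision n/σ² = 30/21.63² = 0.0641222.
Posterior precision = 0.0146568 + 0.0641222 = 0.0787790, giving posterior SD = 1/√0.0787790 = 3.563.
Posterior mean = (0.0146568·125.58 + 0.0641222·144) / 0.0787790 = 140.573.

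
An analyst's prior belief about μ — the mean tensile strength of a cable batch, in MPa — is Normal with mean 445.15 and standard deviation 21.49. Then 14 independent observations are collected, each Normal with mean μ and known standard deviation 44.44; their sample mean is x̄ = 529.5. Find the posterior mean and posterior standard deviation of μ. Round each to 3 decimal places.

Posterior mean ≈ 509.763; posterior SD ≈ 10.395

With known σ, the Normal prior is conjugate. Weight on the data is w = (n/σ²)/(n/σ² + 1/τ₀²) = 0.00708892/(0.00708892+0.00216535) = 0.76602.
Posterior mean = w·x̄ + (1−w)·μ₀ = 0.76602·529.5 + 0.23398·445.15 = 509.763. Posterior variance = 1/(0.00708892+0.00216535) = 108.058, so SD = 10.395.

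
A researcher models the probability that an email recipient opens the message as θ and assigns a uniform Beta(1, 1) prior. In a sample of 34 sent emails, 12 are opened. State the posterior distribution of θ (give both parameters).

Posterior: Beta(13, 23)

The binomial likelihood is conjugate to the Beta prior: with 12 successes and 22 failures, the posterior is Beta(1+12, 1+22) = Beta(13, 23).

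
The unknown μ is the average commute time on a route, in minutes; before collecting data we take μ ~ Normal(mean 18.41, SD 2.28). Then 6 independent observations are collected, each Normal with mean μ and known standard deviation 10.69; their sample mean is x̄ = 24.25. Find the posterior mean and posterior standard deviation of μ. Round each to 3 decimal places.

With known σ, the Normal prior is conjugate. Weight on the data is w = (n/σ²)/(n/σ² + 1/τ₀²) = 0.0525044/(0.0525044+0.192367) = 0.21442.
Posterior mean = w·x̄ + (1−w)·μ₀ = 0.21442·24.25 + 0.78558·18.41 = 19.662. Posterior variance = 1/(0.0525044+0.192367) = 4.08378, so SD = 2.021.

Posterior mean ≈ 19.662; posterior SD ≈ 2.021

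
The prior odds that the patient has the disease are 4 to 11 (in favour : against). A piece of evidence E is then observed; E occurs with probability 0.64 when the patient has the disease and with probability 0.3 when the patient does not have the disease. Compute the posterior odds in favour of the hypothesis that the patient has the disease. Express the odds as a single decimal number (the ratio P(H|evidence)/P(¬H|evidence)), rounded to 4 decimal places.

Posterior odds ≈ 0.7758

Prior odds = 4/11 = 0.36364. In log-odds, ln(0.36364) = -1.0116.
Add log likelihood ratio: ln(2.1333) = 0.75769.
Posterior log-odds = -0.25392, so posterior odds = exp(-0.25392) = 0.77576.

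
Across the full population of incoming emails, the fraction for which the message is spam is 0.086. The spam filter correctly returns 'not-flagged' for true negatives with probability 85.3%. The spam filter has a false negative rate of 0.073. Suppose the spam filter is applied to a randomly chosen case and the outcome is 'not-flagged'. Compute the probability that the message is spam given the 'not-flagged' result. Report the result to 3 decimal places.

P(H | E) ≈ 0.008

Let H be the event that the message is spam. P(H) = 0.086, so P(¬H) = 0.914. With E the 'not-flagged' result, P(E|H) = 0.073 and P(E|¬H) = 0.853.
P(E) = 0.073·0.086 + 0.853·0.914 = 0.0062780 + 0.77964 = 0.78592.
By Bayes' theorem, P(H|E) = 0.0062780 / 0.78592 = 0.008.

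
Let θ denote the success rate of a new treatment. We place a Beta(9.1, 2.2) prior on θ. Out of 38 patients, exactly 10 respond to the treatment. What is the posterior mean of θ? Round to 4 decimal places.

The binomial likelihood is conjugate to the Beta prior: with 10 successes and 28 failures, the posterior is Beta(9.1+10, 2.2+28) = Beta(19.1, 30.2).
Posterior mean = α/(α+β) = 19.1/49.3 = 0.3874.

Posterior mean ≈ 0.3874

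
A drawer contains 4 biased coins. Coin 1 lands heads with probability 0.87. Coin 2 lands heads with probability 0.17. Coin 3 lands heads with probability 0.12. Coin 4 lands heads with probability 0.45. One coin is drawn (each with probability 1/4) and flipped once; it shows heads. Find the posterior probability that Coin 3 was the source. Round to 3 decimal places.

P(heads|C1) = 0.87; P(heads|C2) = 0.17; P(heads|C3) = 0.12; P(heads|C4) = 0.45.
Prior × likelihood for each source: 0.25·0.87=0.2175, 0.25·0.17=0.04250, 0.25·0.12=0.03000, 0.25·0.45=0.1125. Summing gives P(heads) = 0.40250.
P(Coin 3 | heads) = 0.03000 / 0.40250 = 0.075.

Posterior probability ≈ 0.075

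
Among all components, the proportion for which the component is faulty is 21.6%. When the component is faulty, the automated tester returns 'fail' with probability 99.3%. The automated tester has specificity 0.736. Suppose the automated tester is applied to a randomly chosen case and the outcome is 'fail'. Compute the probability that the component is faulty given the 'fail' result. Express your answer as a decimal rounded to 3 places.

P(H | E) ≈ 0.509

Let H be the event that the component is faulty. P(H) = 0.216, so P(¬H) = 0.784. With E the 'fail' result, P(E|H) = 0.993 and P(E|¬H) = 0.264.
P(E) = 0.993·0.216 + 0.264·0.784 = 0.21449 + 0.20698 = 0.42146.
By Bayes' theorem, P(H|E) = 0.21449 / 0.42146 = 0.509.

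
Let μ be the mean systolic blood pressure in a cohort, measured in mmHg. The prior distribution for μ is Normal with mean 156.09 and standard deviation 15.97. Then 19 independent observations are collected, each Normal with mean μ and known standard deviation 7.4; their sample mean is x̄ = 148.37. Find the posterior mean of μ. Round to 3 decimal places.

Prior precision 1/τ₀² = 1/15.97² = 0.00392094; data precision n/σ² = 19/7.4² = 0.346969.
Posterior precision = 0.00392094 + 0.346969 = 0.350890.
Posterior mean = (0.00392094·156.09 + 0.346969·148.37) / 0.350890 = 148.456.

Posterior mean ≈ 148.456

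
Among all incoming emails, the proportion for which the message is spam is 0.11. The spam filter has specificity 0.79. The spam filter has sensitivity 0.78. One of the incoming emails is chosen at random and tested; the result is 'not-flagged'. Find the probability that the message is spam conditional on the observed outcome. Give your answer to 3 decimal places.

Write H for 'the message is spam'. Prior odds H:¬H = 0.11/0.89 = 0.12360. For the 'not-flagged' outcome, the likelihood ratio is 0.22/0.79 = 0.27848.
Posterior odds = 0.12360 × 0.27848 = 0.034419, so P(H|E) = 0.034419/(1+0.034419) = 0.033.

P(H | E) ≈ 0.033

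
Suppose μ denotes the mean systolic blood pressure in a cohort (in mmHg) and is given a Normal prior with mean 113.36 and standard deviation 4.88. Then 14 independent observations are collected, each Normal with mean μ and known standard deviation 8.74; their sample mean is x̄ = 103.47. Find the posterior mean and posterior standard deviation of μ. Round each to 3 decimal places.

Posterior mean ≈ 105.314; posterior SD ≈ 2.107

Prior precision 1/τ₀² = 1/4.88² = 0.0419914; data precision n/σ² = 14/8.74² = 0.183276.
Posterior precision = 0.0419914 + 0.183276 = 0.225267, giving posterior SD = 1/√0.225267 = 2.107.
Posterior mean = (0.0419914·113.36 + 0.183276·103.47) / 0.225267 = 105.314.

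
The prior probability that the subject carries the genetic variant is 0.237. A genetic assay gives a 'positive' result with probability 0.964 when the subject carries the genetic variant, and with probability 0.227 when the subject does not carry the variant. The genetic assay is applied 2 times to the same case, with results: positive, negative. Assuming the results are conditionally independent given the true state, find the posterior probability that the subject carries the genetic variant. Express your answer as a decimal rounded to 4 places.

Posterior P(H) ≈ 0.0579

Let H be the event that the subject carries the genetic variant; start with P(H) = 0.237. P('positive'|H) = 0.964, P('positive'|¬H) = 0.227.
Update on result 1 ('positive'): P(H) ← 0.964·0.2370 / (0.964·0.2370 + 0.227·0.7630) = 0.22847/0.40167 = 0.5688.
Update on result 2 ('negative'): P(H) ← 0.036·0.5688 / (0.036·0.5688 + 0.773·0.4312) = 0.020477/0.35380 = 0.0579.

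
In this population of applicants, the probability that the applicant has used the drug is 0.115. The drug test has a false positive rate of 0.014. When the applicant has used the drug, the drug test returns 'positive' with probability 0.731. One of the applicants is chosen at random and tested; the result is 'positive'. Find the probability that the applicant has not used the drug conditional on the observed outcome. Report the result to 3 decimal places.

Write H for 'the applicant has used the drug'. Prior odds H:¬H = 0.115/0.885 = 0.12994. For the 'positive' outcome, the likelihood ratio is 0.731/0.014 = 52.214.
Posterior odds = 0.12994 × 52.214 = 6.7849, so P(H|E) = 6.7849/(1+6.7849) = 0.872. Then P(¬H|E) = 1 − 0.872 = 0.128.

P(¬H | E) ≈ 0.128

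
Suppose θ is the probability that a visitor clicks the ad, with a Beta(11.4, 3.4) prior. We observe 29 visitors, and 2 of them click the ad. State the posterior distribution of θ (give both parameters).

Observing 2 successes and 27 failures updates Beta(11.4, 3.4) by adding the success and failure counts to the two shape parameters: α = 11.4+2 = 13.4, β = 3.4+27 = 30.4.

Posterior: Beta(13.4, 30.4)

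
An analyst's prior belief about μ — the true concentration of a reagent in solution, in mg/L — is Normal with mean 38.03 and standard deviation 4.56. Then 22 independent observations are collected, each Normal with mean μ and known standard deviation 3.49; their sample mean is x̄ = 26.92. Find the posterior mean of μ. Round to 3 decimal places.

Prior precision 1/τ₀² = 1/4.56² = 0.0480917; data precision n/σ² = 22/3.49² = 1.80622.
Posterior precision = 0.0480917 + 1.80622 = 1.85432.
Posterior mean = (0.0480917·38.03 + 1.80622·26.92) / 1.85432 = 27.208.

Posterior mean ≈ 27.208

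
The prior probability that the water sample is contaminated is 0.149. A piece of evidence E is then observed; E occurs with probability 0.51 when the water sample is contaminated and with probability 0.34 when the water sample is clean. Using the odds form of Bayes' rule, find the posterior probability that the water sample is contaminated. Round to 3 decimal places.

Posterior probability ≈ 0.208

Prior odds = 0.149/(1−0.149) = 0.17509. In log-odds, ln(0.17509) = -1.7425.
Add log likelihood ratio: ln(1.5000) = 0.40547.
Posterior log-odds = -1.3370, so posterior odds = exp(-1.3370) = 0.26263. Converting, P(H|E) = 0.26263/1.2626 = 0.208.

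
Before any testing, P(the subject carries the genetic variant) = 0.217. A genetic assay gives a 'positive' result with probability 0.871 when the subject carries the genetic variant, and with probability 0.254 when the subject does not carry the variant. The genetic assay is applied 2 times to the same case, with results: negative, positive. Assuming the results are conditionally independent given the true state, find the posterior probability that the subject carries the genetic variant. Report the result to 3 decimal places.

With H the event that the subject carries the genetic variant, the joint likelihood of the observed sequence is P(data|H) = 0.129·0.871 = 0.11236 and P(data|¬H) = 0.746·0.254 = 0.18948.
Bayes: P(H|data) = 0.217·0.11236 / (0.217·0.11236 + 0.783·0.18948) = 0.024382/0.17275 = 0.1411.

Posterior P(H) ≈ 0.141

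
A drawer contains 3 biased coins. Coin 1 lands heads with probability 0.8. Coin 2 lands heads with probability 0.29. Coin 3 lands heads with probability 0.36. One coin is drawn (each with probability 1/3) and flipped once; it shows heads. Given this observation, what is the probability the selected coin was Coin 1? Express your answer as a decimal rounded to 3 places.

Posterior probability ≈ 0.552

P(heads|C1) = 0.8; P(heads|C2) = 0.29; P(heads|C3) = 0.36.
Prior × likelihood for each source: 0.333333·0.8=0.2667, 0.333333·0.29=0.09667, 0.333333·0.36=0.1200. Summing gives P(heads) = 0.48333.
P(Coin 1 | heads) = 0.2667 / 0.48333 = 0.552.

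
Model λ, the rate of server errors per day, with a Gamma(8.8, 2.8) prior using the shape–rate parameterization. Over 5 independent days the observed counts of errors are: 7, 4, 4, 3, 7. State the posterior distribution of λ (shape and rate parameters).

Posterior: Gamma(shape=33.8, rate=7.8)

The Poisson likelihood adds the total count to the shape and the number of exposure periods to the rate. Here ∑xᵢ = 25 and n = 5, so shape 8.8→33.8 and rate 2.8→7.8.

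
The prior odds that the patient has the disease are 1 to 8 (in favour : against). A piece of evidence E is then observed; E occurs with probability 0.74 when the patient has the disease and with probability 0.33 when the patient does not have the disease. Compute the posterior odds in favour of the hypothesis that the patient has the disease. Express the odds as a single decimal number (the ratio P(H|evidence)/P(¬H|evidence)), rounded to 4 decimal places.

Posterior odds ≈ 0.2803

Prior odds = 1/8 = 0.12500.
Likelihood ratio for E = 0.74/0.33 = 2.2424.
Posterior odds = prior odds × LR = 0.28030.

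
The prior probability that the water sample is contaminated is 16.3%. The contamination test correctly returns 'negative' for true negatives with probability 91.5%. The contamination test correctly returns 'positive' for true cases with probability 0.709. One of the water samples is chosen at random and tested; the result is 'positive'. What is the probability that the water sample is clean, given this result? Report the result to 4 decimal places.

Let H be the event that the water sample is contaminated. P(H) = 0.163, so P(¬H) = 0.837. With E the 'positive' result, P(E|H) = 0.709 and P(E|¬H) = 0.085.
P(E) = 0.709·0.163 + 0.085·0.837 = 0.11557 + 0.071145 = 0.18671.
By Bayes' theorem, P(H|E) = 0.11557 / 0.18671 = 0.6190. Hence P(¬H|E) = 1 − 0.6190 = 0.3810.

P(¬H | E) ≈ 0.3810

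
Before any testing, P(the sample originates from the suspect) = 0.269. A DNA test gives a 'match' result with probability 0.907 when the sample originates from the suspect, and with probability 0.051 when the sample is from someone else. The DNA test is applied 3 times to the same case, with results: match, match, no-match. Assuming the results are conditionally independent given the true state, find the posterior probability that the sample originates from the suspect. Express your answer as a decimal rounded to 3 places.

Let H be the event that the sample originates from the suspect; start with P(H) = 0.269. P('match'|H) = 0.907, P('match'|¬H) = 0.051.
Update on result 1 ('match'): P(H) ← 0.907·0.2690 / (0.907·0.2690 + 0.051·0.7310) = 0.24398/0.28126 = 0.8675.
Update on result 2 ('match'): P(H) ← 0.907·0.8675 / (0.907·0.8675 + 0.051·0.1325) = 0.78678/0.79354 = 0.9915.
Update on result 3 ('no-match'): P(H) ← 0.093·0.9915 / (0.093·0.9915 + 0.949·0.0085) = 0.092208/0.10029 = 0.9194.

Posterior P(H) ≈ 0.919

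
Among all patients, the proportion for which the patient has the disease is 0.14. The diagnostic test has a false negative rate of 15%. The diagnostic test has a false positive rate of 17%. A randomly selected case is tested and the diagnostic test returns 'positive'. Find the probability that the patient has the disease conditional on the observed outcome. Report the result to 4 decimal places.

Let H be the event that the patient has the disease. P(H) = 0.14, so P(¬H) = 0.86. With E the 'positive' result, P(E|H) = 0.85 and P(E|¬H) = 0.17.
P(E) = 0.85·0.14 + 0.17·0.86 = 0.11900 + 0.14620 = 0.26520.
By Bayes' theorem, P(H|E) = 0.11900 / 0.26520 = 0.4487.

P(H | E) ≈ 0.4487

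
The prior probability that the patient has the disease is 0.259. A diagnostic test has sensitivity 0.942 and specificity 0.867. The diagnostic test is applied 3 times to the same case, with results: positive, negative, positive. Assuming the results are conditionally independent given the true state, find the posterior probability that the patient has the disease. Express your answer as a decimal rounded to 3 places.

Let H be the event that the patient has the disease; start with P(H) = 0.259. P('positive'|H) = 0.942, P('positive'|¬H) = 0.133.
Update on result 1 ('positive'): P(H) ← 0.942·0.2590 / (0.942·0.2590 + 0.133·0.7410) = 0.24398/0.34253 = 0.7123.
Update on result 2 ('negative'): P(H) ← 0.058·0.7123 / (0.058·0.7123 + 0.867·0.2877) = 0.041312/0.29077 = 0.1421.
Update on result 3 ('positive'): P(H) ← 0.942·0.1421 / (0.942·0.1421 + 0.133·0.8579) = 0.13384/0.24794 = 0.5398.

Posterior P(H) ≈ 0.540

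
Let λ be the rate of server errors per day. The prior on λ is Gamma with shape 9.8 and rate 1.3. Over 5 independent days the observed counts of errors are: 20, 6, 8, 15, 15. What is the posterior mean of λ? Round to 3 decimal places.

The Poisson likelihood adds the total count to the shape and the number of exposure periods to the rate. Here ∑xᵢ = 64 and n = 5, so shape 9.8→73.8 and rate 1.3→6.3.
Posterior mean = shape/rate = 73.8/6.3 = 11.714.

Posterior mean ≈ 11.714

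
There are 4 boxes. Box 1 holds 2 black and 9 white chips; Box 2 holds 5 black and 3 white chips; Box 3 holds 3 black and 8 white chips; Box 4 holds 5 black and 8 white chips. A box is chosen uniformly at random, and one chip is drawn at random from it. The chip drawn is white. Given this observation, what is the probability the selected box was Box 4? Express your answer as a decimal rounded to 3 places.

Posterior probability ≈ 0.243

Tabulate prior·likelihood by source: [1] prior 0.25, lik 0.8182, product 0.2045; [2] prior 0.25, lik 0.375, product 0.09375; [3] prior 0.25, lik 0.7273, product 0.1818; [4] prior 0.25, lik 0.6154, product 0.1538.
Normalizing constant = 0.63396; the posterior for Box 4 is its product over the sum, 0.1538/0.63396 = 0.243.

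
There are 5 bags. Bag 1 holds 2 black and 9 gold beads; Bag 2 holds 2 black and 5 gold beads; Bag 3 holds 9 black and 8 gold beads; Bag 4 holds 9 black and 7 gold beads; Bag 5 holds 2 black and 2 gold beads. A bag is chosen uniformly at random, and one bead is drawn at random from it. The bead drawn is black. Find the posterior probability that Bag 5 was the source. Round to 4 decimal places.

P(black|Bag 1) = 0.1818; P(black|Bag 2) = 0.2857; P(black|Bag 3) = 0.5294; P(black|Bag 4) = 0.5625; P(black|Bag 5) = 0.5.
Prior × likelihood for each source: 0.2·0.1818=0.03636, 0.2·0.2857=0.05714, 0.2·0.5294=0.1059, 0.2·0.5625=0.1125, 0.2·0.5=0.1000. Summing gives P(black) = 0.41189.
P(Bag 5 | black) = 0.1000 / 0.41189 = 0.2428.

Posterior probability ≈ 0.2428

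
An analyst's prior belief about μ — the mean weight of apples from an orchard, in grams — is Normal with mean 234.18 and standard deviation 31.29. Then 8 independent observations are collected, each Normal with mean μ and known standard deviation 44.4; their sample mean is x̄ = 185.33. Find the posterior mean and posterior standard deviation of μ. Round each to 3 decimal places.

Posterior mean ≈ 195.153; posterior SD ≈ 14.031

Prior precision 1/τ₀² = 1/31.29² = 0.00102138; data precision n/σ² = 8/44.4² = 0.00405811.
Posterior precision = 0.00102138 + 0.00405811 = 0.00507950, giving posterior SD = 1/√0.00507950 = 14.031.
Posterior mean = (0.00102138·234.18 + 0.00405811·185.33) / 0.00507950 = 195.153.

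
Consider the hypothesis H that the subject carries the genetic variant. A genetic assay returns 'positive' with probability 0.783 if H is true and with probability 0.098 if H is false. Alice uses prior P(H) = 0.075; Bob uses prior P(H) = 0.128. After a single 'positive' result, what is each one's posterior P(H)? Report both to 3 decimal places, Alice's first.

P('+'|H) = 0.783, P('+'|¬H) = 0.098.
Alice: numerator 0.783·0.075 = 0.058725; evidence = 0.058725+0.098·0.925 = 0.14938; posterior = 0.393.
Bob: numerator 0.783·0.128 = 0.10022; evidence = 0.10022+0.098·0.872 = 0.18568; posterior = 0.540.

Alice: 0.393; Bob: 0.540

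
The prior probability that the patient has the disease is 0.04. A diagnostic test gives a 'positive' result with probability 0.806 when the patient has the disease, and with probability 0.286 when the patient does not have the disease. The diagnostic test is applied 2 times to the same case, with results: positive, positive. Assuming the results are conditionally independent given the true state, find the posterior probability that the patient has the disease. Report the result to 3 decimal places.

Posterior P(H) ≈ 0.249

With H the event that the patient has the disease, the joint likelihood of the observed sequence is P(data|H) = 0.806·0.806 = 0.64964 and P(data|¬H) = 0.286·0.286 = 0.081796.
Bayes: P(H|data) = 0.04·0.64964 / (0.04·0.64964 + 0.96·0.081796) = 0.025985/0.10451 = 0.2486.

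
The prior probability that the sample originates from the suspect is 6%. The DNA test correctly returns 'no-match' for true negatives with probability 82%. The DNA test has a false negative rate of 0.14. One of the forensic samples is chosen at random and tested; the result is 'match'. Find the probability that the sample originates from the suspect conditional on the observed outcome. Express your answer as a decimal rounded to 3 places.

P(H | E) ≈ 0.234

Write H for 'the sample originates from the suspect'. Prior odds H:¬H = 0.06/0.94 = 0.063830. For the 'match' outcome, the likelihood ratio is 0.86/0.18 = 4.7778.
Posterior odds = 0.063830 × 4.7778 = 0.30496, so P(H|E) = 0.30496/(1+0.30496) = 0.234.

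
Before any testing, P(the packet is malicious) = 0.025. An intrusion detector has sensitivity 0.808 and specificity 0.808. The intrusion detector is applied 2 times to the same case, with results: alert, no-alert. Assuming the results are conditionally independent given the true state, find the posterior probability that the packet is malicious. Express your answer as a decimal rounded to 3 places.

Posterior P(H) ≈ 0.025

With H the event that the packet is malicious, the joint likelihood of the observed sequence is P(data|H) = 0.808·0.192 = 0.15514 and P(data|¬H) = 0.192·0.808 = 0.15514.
Bayes: P(H|data) = 0.025·0.15514 / (0.025·0.15514 + 0.975·0.15514) = 0.0038784/0.15514 = 0.0250.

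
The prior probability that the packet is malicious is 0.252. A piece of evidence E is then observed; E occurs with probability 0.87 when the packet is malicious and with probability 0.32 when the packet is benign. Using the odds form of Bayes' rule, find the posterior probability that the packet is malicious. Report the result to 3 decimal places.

Posterior probability ≈ 0.478

Prior odds = 0.252/(1−0.252) = 0.33690.
Likelihood ratio for E = 0.87/0.32 = 2.7188.
Posterior odds = prior odds × LR = 0.91594.
Posterior probability = odds/(1+odds) = 0.91594/1.9159 = 0.478.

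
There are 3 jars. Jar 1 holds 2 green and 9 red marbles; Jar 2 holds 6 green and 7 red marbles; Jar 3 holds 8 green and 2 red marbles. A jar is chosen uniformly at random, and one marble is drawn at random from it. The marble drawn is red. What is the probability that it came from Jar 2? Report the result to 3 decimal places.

P(red|Jar 1) = 0.8182; P(red|Jar 2) = 0.5385; P(red|Jar 3) = 0.2.
Prior × likelihood for each source: 0.333333·0.8182=0.2727, 0.333333·0.5385=0.1795, 0.333333·0.2=0.06667. Summing gives P(red) = 0.51888.
P(Jar 2 | red) = 0.1795 / 0.51888 = 0.346.

Posterior probability ≈ 0.346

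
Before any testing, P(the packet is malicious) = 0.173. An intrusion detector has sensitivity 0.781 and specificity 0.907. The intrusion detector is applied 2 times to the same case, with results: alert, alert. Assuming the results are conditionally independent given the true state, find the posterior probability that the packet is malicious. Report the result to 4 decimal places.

Posterior P(H) ≈ 0.9365

With H the event that the packet is malicious, the joint likelihood of the observed sequence is P(data|H) = 0.781·0.781 = 0.60996 and P(data|¬H) = 0.093·0.093 = 0.0086490.
Bayes: P(H|data) = 0.173·0.60996 / (0.173·0.60996 + 0.827·0.0086490) = 0.10552/0.11268 = 0.9365.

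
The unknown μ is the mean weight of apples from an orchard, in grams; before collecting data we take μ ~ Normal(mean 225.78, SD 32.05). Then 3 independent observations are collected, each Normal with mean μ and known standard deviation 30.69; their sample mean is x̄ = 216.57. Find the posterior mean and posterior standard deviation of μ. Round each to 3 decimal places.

With known σ, the Normal prior is conjugate. Weight on the data is w = (n/σ²)/(n/σ² + 1/τ₀²) = 0.00318513/(0.00318513+0.00097352) = 0.76591.
Posterior mean = w·x̄ + (1−w)·μ₀ = 0.76591·216.57 + 0.23409·225.78 = 218.726. Posterior variance = 1/(0.00318513+0.00097352) = 240.463, so SD = 15.507.

Posterior mean ≈ 218.726; posterior SD ≈ 15.507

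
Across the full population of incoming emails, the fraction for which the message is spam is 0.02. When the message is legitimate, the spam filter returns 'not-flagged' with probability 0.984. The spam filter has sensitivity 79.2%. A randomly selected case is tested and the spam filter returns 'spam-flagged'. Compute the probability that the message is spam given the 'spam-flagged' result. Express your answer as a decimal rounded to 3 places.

Write H for 'the message is spam'. Prior odds H:¬H = 0.02/0.98 = 0.020408. For the 'spam-flagged' outcome, the likelihood ratio is 0.792/0.016 = 49.500.
Posterior odds = 0.020408 × 49.500 = 1.0102, so P(H|E) = 1.0102/(1+1.0102) = 0.503.

P(H | E) ≈ 0.503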